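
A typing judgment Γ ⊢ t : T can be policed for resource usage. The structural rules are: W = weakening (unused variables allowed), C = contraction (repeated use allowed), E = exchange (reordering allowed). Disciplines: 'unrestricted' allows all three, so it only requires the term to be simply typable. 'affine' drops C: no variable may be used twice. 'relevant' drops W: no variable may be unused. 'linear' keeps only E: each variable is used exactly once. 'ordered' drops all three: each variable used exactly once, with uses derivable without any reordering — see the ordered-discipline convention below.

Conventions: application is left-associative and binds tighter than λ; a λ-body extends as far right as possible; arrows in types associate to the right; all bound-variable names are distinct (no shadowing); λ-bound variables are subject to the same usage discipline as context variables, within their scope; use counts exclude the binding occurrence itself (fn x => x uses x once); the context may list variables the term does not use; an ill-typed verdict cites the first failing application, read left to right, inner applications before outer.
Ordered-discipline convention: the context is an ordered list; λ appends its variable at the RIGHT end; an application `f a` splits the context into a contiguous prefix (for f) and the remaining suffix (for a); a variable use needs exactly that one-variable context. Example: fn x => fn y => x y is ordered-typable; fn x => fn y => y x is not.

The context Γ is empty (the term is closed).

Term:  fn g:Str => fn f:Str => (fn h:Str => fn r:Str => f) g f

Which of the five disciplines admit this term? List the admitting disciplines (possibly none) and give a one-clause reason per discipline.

admitting disciplines: unrestricted
usage: g (λ-bound): 1×, f (λ-bound): 2×, h (λ-bound): 0×, r (λ-bound): 0×
left-to-right use order: f, g, f
typing: well-typed at Str → Str → Str
ordered: ✗, f ×2 used more than once (contraction); h, r never used (weakening)
linear: ✗, f ×2 used more than once (contraction); h, r never used (weakening)
affine: ✗, f ×2 used more than once (contraction)
relevant: ✗, h, r never used (weakening)
unrestricted: ✓, well-typed at Str → Str → Str; no restrictions here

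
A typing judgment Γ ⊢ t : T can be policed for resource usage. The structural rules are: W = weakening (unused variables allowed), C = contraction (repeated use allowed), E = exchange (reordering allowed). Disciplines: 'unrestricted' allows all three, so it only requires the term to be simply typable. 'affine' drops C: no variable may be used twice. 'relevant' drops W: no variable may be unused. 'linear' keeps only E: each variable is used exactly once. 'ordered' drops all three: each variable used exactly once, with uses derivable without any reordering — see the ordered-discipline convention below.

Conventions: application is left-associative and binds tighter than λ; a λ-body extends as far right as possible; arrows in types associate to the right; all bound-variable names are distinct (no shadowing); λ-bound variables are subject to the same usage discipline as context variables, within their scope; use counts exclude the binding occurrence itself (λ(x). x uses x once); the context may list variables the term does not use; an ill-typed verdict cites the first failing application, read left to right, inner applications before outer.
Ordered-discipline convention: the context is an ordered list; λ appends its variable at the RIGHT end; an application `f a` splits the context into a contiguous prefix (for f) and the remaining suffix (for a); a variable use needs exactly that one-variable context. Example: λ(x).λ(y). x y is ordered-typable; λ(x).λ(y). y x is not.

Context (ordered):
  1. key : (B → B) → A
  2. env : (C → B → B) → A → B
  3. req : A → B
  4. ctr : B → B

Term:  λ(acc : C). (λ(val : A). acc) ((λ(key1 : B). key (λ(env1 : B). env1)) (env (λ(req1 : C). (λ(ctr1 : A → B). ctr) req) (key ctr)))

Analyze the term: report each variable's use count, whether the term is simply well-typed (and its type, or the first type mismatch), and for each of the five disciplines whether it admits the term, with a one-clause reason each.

variable uses: key=2, env=1, req=1, ctr=2, acc (bound)=1, val (bound)=0, key1 (bound)=0, env1 (bound)=1, req1 (bound)=0, ctr1 (bound)=0
use order (left to right): acc, key, env1, env, ctr, req, key, ctr
typing: the term checks, with type C → C
ordered: ✗ — needs contraction — key ×2, ctr ×2; val, key1, req1, ctr1 never used (weakening)
linear: ✗ — needs contraction — key ×2, ctr ×2; val, key1, req1, ctr1 never used (weakening)
affine: ✗ — needs contraction — key ×2, ctr ×2
relevant: ✗ — val, key1, req1, ctr1 never used (weakening)
unrestricted: ✓ — well-typed at C → C; no restrictions here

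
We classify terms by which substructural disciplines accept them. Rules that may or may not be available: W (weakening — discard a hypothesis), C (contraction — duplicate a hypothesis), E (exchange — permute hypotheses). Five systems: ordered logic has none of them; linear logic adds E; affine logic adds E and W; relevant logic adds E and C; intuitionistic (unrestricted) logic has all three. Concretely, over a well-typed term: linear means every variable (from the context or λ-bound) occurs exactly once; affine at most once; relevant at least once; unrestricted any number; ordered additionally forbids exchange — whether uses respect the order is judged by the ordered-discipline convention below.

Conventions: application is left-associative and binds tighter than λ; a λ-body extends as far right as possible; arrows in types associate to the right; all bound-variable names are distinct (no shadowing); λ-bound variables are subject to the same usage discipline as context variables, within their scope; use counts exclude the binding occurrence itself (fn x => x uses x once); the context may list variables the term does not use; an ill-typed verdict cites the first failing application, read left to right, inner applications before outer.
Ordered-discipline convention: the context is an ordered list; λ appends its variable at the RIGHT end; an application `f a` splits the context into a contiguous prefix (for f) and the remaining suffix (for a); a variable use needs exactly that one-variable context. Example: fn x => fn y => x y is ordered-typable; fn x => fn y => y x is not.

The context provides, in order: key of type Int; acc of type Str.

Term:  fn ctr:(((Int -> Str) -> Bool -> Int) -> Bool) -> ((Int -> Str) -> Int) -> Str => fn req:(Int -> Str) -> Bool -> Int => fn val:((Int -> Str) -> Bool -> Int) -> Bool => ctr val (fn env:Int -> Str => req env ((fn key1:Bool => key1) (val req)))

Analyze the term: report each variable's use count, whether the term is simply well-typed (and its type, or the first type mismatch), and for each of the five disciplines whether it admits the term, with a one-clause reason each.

counts: key ×0; acc ×0; ctr (bound) ×1; req (bound) ×2; val (bound) ×2; env (bound) ×1; key1 (bound) ×1
order of uses: ctr, val, req, env, key1, val, req
typing: well-typed at ((((Int -> Str) -> Bool -> Int) -> Bool) -> ((Int -> Str) -> Int) -> Str) -> ((Int -> Str) -> Bool -> Int) -> (((Int -> Str) -> Bool -> Int) -> Bool) -> Str
ordered: ✗ — uses contraction: req ×2, val ×2; unused: key, acc — weakening required
linear: ✗ — uses contraction: req ×2, val ×2; unused: key, acc — weakening required
affine: ✗ — uses contraction: req ×2, val ×2
relevant: ✗ — unused: key, acc — weakening required
unrestricted: ✓ — simply typable at ((((Int -> Str) -> Bool -> Int) -> Bool) -> ((Int -> Str) -> Int) -> Str) -> ((Int -> Str) -> Bool -> Int) -> (((Int -> Str) -> Bool -> Int) -> Bool) -> Str; W, C, E all held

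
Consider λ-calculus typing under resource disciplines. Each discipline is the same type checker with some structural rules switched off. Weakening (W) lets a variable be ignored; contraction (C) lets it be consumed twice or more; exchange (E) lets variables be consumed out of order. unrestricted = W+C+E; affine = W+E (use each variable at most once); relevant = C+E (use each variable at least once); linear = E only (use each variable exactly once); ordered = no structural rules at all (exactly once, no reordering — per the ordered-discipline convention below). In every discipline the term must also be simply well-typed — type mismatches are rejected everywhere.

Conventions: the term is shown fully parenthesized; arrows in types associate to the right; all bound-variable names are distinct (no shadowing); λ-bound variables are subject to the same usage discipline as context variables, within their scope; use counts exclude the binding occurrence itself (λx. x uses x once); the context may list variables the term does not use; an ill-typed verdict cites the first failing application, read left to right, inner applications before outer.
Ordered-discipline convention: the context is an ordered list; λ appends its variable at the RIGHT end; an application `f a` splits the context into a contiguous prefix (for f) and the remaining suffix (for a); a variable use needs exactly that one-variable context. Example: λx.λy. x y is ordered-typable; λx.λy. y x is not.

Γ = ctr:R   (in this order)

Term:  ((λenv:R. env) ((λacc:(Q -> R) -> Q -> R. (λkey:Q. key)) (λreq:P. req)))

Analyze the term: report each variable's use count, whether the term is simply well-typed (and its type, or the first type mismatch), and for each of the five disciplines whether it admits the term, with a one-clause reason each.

variable uses: ctr ×0; env [bound] ×1; acc [bound] ×0; key [bound] ×1; req [bound] ×1
order of uses: env, key, req
typing: ill-typed: a function awaiting (Q -> R) -> Q -> R gets P -> P
ordered: ✗ — a type mismatch blocks all five
linear: ✗ — the type mismatch rejects it
affine: ✗ — not simply typable
relevant: ✗ — fails simple typing
unrestricted: ✗ — a type mismatch blocks all five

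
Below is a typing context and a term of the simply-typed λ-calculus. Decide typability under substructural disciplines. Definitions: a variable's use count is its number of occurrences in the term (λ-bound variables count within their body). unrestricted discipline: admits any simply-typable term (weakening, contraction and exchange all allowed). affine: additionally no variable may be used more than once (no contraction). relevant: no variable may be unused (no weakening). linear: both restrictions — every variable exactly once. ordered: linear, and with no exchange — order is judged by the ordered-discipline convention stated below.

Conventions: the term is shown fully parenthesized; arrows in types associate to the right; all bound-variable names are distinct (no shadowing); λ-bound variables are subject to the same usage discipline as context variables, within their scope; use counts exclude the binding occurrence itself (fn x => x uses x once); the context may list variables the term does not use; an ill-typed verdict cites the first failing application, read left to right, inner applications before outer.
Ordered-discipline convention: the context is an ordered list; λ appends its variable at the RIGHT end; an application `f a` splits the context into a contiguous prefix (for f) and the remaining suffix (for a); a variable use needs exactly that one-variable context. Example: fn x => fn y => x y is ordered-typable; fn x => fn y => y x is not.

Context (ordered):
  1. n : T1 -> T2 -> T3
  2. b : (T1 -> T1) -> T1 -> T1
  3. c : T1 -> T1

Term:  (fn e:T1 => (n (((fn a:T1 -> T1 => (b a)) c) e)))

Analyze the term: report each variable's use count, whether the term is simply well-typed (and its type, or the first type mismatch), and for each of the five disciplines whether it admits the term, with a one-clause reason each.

usage: n ×1, b ×1, c ×1, e (bound) ×1, a (bound) ×1
use order (left to right): n, b, a, c, e
typing: well-typed — term : T1 -> T2 -> T3
ordered ✓ (one use each (n, b, c, e, a); ordered split holds)
linear ✓ (exactly-once usage across n, b, c, e, a)
affine ✓ (none of n, b, c, e, a used more than once)
relevant ✓ (none of n, b, c, e, a goes unused)
unrestricted ✓ (typability at T1 -> T2 -> T3 is all that's needed)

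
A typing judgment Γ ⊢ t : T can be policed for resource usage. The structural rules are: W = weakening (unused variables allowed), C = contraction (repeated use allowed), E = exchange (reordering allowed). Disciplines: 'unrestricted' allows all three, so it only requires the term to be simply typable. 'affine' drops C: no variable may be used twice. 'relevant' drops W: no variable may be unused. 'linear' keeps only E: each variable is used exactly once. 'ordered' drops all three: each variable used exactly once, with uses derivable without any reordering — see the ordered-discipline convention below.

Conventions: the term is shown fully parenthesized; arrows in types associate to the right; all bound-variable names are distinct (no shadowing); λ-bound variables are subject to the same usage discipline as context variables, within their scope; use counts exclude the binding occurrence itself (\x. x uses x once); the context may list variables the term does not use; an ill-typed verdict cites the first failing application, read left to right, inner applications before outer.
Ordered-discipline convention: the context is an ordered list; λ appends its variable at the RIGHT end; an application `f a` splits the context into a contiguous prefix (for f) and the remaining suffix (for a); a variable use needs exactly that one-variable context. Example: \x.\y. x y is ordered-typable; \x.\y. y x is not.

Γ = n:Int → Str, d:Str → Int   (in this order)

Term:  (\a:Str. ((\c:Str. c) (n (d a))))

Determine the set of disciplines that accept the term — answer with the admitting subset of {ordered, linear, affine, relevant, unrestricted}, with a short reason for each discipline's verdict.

admitting disciplines: ordered, linear, affine, relevant, unrestricted
usage: n ×1; d ×1; a (λ-bound) ×1; c (λ-bound) ×1
use order (left to right): c, n, d, a
typing: well-typed at Str → Str
ordered: ✓ — n, d, a, c once each; derivable with no W/C/E
linear: ✓ — n, d, a, c: one use apiece
affine: ✓ — no duplicate uses among n, d, a, c
relevant: ✓ — n, d, a, c: all used, weakening unneeded
unrestricted: ✓ — well-typed at Str → Str; no restrictions here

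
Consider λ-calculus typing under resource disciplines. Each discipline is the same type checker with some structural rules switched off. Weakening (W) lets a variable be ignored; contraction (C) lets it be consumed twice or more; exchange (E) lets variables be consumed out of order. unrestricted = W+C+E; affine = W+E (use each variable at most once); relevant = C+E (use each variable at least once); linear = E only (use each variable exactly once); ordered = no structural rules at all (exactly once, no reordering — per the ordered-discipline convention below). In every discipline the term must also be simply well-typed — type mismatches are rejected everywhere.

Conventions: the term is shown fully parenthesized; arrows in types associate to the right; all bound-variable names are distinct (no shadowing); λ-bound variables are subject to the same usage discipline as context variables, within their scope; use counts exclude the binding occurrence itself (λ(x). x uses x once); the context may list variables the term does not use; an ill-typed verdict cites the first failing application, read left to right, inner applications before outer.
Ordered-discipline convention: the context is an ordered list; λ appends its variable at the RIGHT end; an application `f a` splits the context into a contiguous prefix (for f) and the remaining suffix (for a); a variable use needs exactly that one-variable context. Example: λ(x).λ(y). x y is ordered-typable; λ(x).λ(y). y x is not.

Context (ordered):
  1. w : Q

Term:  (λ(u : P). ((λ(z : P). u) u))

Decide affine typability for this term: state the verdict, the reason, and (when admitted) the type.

no — needs contraction — u ×2
variable uses: w ×0, u [bound] ×2, z [bound] ×0
use order (left to right): u, u
typing: well-typed at P -> P
across the five disciplines: ordered ✗, linear ✗, affine ✗, relevant ✗, unrestricted ✓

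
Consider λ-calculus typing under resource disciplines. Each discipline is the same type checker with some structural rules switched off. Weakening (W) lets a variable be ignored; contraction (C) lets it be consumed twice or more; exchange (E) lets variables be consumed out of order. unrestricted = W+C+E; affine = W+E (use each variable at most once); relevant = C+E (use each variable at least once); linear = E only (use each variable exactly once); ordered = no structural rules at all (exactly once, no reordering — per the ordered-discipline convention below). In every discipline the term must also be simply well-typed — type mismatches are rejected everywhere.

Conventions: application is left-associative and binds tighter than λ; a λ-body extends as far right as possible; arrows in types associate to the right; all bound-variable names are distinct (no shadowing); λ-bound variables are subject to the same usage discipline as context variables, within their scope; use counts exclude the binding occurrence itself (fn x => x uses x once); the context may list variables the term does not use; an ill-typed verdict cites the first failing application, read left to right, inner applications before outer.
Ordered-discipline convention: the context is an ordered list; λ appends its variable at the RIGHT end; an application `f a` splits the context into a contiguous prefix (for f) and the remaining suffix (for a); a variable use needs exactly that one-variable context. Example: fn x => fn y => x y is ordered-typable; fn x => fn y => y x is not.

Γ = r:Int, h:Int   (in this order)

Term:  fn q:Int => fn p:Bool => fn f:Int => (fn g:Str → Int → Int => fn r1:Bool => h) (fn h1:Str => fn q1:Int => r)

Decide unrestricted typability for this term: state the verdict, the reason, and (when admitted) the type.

yes — type-checks (Int → Bool → Int → Bool → Int) and nothing is barred; term : Int → Bool → Int → Bool → Int
counts: r: 1, h: 1, q [bound]: 0, p [bound]: 0, f [bound]: 0, g [bound]: 0, r1 [bound]: 0, h1 [bound]: 0, q1 [bound]: 0
use order (left to right): h, r
typing: the term checks, with type Int → Bool → Int → Bool → Int
summary: ordered ✗; linear ✗; affine ✓; relevant ✗; unrestricted ✓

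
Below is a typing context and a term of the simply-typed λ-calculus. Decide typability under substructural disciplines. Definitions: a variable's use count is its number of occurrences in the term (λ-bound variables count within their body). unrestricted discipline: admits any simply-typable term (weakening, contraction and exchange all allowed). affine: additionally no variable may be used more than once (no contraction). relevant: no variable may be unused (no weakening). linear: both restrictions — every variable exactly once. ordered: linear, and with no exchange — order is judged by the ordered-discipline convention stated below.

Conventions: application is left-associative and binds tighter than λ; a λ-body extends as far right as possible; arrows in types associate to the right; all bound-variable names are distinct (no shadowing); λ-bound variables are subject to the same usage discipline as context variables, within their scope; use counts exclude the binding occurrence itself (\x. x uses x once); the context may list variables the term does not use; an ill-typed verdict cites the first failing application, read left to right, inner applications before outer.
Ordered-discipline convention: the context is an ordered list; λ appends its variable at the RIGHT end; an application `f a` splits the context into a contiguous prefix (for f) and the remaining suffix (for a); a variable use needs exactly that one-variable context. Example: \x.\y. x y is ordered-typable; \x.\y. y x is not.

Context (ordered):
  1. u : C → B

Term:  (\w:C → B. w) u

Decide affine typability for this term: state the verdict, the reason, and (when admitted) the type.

yes — no duplicate uses among u, w; term : C → B
counts: u: 1×, w [bound]: 1×
use order (left to right): w, u
typing: well-typed at C → B
summary: ordered ✓ | linear ✓ | affine ✓ | relevant ✓ | unrestricted ✓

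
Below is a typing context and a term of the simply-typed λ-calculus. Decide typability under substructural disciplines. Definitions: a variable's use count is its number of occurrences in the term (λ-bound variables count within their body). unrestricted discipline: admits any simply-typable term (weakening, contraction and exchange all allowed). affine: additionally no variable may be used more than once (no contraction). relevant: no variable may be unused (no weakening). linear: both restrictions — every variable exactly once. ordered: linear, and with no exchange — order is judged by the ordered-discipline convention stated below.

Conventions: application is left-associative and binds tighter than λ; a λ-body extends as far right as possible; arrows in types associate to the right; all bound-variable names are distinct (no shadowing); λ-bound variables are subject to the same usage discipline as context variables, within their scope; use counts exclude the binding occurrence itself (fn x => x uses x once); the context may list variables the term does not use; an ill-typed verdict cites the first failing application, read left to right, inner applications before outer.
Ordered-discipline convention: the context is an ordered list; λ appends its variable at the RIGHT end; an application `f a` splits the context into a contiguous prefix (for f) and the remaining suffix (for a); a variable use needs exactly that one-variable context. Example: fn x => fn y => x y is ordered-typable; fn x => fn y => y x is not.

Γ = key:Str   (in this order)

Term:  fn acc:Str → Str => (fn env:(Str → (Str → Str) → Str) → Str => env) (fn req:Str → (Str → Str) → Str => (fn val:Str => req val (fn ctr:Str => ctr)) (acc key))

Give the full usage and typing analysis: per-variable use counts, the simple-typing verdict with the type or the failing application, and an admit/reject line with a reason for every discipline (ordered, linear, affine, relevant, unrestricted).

use counts: key=1; acc [bound]=1; env [bound]=1; req [bound]=1; val [bound]=1; ctr [bound]=1
order of uses: env, req, val, ctr, acc, key
typing: ✓ — (Str → Str) → (Str → (Str → Str) → Str) → Str
ordered: ✗, no contiguous prefix/suffix split fits env, req, val, ctr, acc, key
linear: ✓, single use per variable (key, acc, env, req, val, ctr)
affine: ✓, at most one use each (key, acc, env, req, val, ctr)
relevant: ✓, none of key, acc, env, req, val, ctr goes unused
unrestricted: ✓, type-checks ((Str → Str) → (Str → (Str → Str) → Str) → Str) and nothing is barred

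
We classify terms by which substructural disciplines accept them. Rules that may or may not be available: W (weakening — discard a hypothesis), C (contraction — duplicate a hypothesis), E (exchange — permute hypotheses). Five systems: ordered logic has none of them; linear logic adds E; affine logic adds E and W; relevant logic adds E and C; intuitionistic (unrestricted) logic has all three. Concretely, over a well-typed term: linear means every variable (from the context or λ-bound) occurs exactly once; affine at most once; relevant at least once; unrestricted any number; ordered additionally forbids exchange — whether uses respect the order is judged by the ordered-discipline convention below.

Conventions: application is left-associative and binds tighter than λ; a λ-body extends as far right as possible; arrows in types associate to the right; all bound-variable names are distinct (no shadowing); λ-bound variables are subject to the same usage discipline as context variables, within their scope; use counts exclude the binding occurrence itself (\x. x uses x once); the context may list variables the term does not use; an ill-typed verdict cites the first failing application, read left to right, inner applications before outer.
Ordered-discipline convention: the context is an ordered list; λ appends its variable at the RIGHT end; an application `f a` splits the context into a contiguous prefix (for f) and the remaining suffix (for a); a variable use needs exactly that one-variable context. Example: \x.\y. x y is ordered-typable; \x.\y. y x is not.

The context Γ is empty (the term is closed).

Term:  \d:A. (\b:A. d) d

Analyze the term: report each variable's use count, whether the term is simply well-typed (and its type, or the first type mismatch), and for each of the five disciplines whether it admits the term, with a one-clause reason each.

use counts: d (bound)=2; b (bound)=0
order of uses: d, d
typing: ✓ — A -> A
ordered: ✗, d ×2 used more than once (contraction); b left unused
linear: ✗, d ×2 used more than once (contraction); b left unused
affine: ✗, d ×2 used more than once (contraction)
relevant: ✗, b left unused
unrestricted: ✓, typability at A -> A is all that's needed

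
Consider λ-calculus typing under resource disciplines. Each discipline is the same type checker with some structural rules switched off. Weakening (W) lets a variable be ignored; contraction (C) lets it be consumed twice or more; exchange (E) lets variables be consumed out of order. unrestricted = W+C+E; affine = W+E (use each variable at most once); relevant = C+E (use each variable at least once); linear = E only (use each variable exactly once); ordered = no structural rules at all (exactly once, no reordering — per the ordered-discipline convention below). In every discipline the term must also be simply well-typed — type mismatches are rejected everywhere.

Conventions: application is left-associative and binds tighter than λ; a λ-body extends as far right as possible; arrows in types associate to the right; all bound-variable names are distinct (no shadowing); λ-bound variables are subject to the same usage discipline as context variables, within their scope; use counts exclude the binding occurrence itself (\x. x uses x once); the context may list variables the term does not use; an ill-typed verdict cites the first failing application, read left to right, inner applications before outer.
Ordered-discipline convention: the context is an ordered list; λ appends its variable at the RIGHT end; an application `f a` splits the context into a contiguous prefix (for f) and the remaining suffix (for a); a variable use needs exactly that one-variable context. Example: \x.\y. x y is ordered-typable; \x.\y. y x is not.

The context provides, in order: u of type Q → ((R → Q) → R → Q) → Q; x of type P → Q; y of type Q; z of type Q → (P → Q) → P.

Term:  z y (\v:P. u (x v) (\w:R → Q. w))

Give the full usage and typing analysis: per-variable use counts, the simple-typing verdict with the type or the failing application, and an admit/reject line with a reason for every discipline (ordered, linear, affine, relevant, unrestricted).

counts: u: 1×; x: 1×; y: 1×; z: 1×; v (bound): 1×; w (bound): 1×
order of uses: z, y, u, x, v, w
typing: well-typed — term : P
ordered: ✗ — no contiguous prefix/suffix split fits z, y, u, x, v, w
linear: ✓ — single use per variable (u, x, y, z, v, w)
affine: ✓ — no duplicate uses among u, x, y, z, v, w
relevant: ✓ — every one of u, x, y, z, v, w appears
unrestricted: ✓ — simply typable at P; W, C, E all held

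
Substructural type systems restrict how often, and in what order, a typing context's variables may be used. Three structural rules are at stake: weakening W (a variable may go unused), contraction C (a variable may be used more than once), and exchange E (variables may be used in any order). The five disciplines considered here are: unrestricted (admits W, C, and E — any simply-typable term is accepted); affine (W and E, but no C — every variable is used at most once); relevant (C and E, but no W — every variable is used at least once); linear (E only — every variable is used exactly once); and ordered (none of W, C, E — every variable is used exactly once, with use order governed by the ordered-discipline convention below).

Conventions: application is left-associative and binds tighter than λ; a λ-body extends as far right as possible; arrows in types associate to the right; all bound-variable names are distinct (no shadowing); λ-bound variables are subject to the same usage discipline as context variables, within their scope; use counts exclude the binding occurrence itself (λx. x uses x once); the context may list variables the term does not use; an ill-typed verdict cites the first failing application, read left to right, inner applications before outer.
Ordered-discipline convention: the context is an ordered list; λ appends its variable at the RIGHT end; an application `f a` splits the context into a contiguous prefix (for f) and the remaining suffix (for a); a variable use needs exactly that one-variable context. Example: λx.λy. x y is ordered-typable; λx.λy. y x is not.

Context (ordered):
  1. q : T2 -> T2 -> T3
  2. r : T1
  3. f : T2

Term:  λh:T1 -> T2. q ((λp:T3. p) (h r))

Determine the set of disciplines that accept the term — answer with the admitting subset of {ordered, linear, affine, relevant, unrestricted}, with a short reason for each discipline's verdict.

admitting disciplines: none
variable uses: q: 1×, r: 1×, f: 0×, h [bound]: 1×, p [bound]: 1×
order of uses: q, p, h, r
typing: ill-typed: an application expects T3 but receives T2
ordered ✗ (the type mismatch rejects it)
linear ✗ (not simply typable)
affine ✗ (fails simple typing)
relevant ✗ (a type mismatch blocks all five)
unrestricted ✗ (the type mismatch rejects it)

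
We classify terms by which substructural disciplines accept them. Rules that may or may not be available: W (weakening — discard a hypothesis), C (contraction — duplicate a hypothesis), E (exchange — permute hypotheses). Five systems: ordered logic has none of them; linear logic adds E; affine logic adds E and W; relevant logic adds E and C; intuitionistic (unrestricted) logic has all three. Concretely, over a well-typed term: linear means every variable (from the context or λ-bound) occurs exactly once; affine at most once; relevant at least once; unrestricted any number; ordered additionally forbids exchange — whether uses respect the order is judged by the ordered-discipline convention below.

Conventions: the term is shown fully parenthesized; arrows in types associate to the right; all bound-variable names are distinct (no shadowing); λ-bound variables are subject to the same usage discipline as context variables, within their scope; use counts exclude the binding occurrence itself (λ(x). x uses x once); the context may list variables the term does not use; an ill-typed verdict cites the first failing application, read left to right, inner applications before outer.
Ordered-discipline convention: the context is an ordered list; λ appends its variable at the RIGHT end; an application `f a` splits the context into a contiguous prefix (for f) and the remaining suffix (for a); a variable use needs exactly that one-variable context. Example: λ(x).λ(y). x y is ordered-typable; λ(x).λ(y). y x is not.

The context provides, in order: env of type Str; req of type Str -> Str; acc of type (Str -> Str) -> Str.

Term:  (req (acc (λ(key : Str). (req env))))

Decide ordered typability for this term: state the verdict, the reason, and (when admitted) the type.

no — uses contraction: req ×2; needs weakening: key unused
variable uses: env: 1×; req: 2×; acc: 1×; key [bound]: 0×
use order (left to right): req, acc, req, env
typing: ✓ — Str
summary: ordered ✗ | linear ✗ | affine ✗ | relevant ✗ | unrestricted ✓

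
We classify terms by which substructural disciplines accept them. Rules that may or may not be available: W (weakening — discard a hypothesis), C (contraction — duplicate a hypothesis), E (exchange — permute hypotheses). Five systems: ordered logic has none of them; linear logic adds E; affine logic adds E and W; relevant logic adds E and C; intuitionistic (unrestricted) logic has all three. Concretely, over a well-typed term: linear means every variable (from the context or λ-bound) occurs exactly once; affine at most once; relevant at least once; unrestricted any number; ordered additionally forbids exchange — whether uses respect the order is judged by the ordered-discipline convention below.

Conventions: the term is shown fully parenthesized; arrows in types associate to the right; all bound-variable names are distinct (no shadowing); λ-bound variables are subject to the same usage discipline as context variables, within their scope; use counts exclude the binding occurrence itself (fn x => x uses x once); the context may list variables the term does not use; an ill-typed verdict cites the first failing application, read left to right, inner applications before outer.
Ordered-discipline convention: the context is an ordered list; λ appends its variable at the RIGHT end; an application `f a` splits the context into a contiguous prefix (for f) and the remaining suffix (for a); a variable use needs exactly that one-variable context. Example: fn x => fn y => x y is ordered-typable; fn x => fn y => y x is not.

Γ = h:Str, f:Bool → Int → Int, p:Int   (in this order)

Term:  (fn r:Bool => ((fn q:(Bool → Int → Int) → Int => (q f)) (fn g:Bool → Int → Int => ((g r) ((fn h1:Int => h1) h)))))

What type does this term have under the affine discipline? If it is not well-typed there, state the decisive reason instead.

not well-typed under affine — the type mismatch rejects it
counts: h: 1, f: 1, p: 0, r [bound]: 1, q [bound]: 1, g [bound]: 1, h1 [bound]: 1
uses in reading order: q, f, g, r, h1, h
typing: ill-typed: argument of type Str where Int is required
summary: ordered ✗, linear ✗, affine ✗, relevant ✗, unrestricted ✗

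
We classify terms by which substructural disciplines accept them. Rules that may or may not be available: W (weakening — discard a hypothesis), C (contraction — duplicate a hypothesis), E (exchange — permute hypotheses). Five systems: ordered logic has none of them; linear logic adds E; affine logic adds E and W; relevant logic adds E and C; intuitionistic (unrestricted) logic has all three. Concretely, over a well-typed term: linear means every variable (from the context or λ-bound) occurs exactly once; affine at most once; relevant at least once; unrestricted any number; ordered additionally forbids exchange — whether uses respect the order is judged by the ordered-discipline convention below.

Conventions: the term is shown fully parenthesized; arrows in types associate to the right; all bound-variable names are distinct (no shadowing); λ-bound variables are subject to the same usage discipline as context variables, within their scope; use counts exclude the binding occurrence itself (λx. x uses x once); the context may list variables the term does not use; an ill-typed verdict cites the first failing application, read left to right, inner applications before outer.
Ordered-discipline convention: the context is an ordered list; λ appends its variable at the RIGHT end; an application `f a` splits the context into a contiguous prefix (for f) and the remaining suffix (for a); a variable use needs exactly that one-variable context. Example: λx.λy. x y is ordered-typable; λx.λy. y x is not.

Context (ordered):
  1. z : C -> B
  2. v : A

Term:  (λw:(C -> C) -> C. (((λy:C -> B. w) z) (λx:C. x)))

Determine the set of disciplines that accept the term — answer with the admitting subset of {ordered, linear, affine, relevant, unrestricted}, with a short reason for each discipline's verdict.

admitting disciplines: affine, unrestricted
usage: z=1, v=0, w (bound)=1, y (bound)=0, x (bound)=1
uses in reading order: w, z, x
typing: ✓ — ((C -> C) -> C) -> C
ordered ✗ (v, y left unused)
linear ✗ (v, y left unused)
affine ✓ (no duplicate uses among z, v, w, y, x)
relevant ✗ (v, y left unused)
unrestricted ✓ (simply typable at ((C -> C) -> C) -> C; W, C, E all held)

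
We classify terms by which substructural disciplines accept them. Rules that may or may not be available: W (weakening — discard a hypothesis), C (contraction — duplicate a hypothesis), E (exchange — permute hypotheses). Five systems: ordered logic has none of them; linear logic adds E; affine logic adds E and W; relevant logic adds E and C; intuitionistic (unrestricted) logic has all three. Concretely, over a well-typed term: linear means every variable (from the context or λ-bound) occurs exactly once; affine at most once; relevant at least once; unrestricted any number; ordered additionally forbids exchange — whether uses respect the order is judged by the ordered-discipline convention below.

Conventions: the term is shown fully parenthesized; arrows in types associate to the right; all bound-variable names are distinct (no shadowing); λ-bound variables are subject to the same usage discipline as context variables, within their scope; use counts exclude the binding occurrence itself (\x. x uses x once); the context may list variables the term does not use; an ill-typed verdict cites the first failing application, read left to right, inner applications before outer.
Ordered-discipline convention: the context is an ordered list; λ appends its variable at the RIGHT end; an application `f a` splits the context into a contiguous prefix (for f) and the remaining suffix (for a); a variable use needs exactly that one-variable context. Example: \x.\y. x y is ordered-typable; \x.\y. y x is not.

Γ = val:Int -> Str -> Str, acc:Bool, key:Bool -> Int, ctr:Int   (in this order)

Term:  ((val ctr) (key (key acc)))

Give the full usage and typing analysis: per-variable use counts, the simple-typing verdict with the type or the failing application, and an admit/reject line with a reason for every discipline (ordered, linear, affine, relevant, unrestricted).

variable uses: val: 1×, acc: 1×, key: 2×, ctr: 1×
left-to-right use order: val, ctr, key, key, acc
typing: ill-typed: an application expects Bool but receives Int
ordered ✗ (a type mismatch blocks all five)
linear ✗ (the type mismatch rejects it)
affine ✗ (not simply typable)
relevant ✗ (fails simple typing)
unrestricted ✗ (a type mismatch blocks all five)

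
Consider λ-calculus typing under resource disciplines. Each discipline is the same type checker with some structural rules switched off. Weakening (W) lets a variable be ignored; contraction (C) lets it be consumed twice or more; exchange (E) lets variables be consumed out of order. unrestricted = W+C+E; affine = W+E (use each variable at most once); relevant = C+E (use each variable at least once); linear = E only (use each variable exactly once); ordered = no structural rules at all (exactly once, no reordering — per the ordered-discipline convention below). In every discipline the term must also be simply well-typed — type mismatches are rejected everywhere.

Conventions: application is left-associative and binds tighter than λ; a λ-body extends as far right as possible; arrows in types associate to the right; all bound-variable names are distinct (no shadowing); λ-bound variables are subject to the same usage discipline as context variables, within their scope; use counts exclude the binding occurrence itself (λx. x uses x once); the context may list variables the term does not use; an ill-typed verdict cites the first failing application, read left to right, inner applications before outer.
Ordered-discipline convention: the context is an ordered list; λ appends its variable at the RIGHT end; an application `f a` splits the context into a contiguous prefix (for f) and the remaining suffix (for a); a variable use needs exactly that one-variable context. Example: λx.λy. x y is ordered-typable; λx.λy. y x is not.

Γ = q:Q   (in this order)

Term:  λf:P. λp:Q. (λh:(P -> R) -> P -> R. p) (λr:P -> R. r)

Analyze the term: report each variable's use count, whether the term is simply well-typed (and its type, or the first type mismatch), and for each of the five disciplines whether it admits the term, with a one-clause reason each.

use counts: q ×0, f (λ-bound) ×0, p (λ-bound) ×1, h (λ-bound) ×0, r (λ-bound) ×1
order of uses: p, r
typing: well-typed — term : P -> Q -> Q
ordered: ✗, q, f, h left unused
linear: ✗, q, f, h left unused
affine: ✓, none of q, f, p, h, r used more than once
relevant: ✗, q, f, h left unused
unrestricted: ✓, well-typed at P -> Q -> Q; no restrictions here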